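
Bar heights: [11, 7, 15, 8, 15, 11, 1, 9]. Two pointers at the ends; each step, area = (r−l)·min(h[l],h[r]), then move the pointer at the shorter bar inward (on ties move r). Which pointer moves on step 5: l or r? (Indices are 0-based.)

l

l=0 r=7: min(11,9)*7=63 best=63 *, r--
l=0 r=6: min(11,1)*6=6 best=63, r--
l=0 r=5: min(11,11)*5=55 best=63, r--
l=0 r=4: min(11,15)*4=44 best=63, l++
l=1 r=4: min(7,15)*3=21 best=63, l++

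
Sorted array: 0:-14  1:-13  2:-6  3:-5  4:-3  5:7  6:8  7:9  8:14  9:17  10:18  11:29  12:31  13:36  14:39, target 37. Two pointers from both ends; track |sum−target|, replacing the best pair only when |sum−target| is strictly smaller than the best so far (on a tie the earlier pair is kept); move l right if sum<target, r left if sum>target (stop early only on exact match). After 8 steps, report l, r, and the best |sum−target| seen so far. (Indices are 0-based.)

l=5, r=11, best |Δ|=1

l=0 r=14: -14+39=25 d=12 *, l++
l=1 r=14: -13+39=26 d=11 *, l++
l=2 r=14: -6+39=33 d=4 *, l++
l=3 r=14: -5+39=34 d=3 *, l++
l=4 r=14: -3+39=36 d=1 *, l++
l=5 r=14: 7+39=46 d=9, r--
l=5 r=13: 7+36=43 d=6, r--
l=5 r=12: 7+31=38 d=1, r--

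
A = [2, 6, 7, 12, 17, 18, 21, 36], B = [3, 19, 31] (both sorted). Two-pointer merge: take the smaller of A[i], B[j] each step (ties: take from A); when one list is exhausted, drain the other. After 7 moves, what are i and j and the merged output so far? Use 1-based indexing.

[i=1,j=1] A[i]=2<=B[j]=3 take 2 → i++
[i=2,j=1] A[i]=6>B[j]=3 take 3 → j++
[i=2,j=2] A[i]=6<=B[j]=19 take 6 → i++
[i=3,j=2] A[i]=7<=B[j]=19 take 7 → i++
[i=4,j=2] A[i]=12<=B[j]=19 take 12 → i++
[i=5,j=2] A[i]=17<=B[j]=19 take 17 → i++
[i=6,j=2] A[i]=18<=B[j]=19 take 18 → i++

i=7, j=2, merged so far=[2, 3, 6, 7, 12, 17, 18]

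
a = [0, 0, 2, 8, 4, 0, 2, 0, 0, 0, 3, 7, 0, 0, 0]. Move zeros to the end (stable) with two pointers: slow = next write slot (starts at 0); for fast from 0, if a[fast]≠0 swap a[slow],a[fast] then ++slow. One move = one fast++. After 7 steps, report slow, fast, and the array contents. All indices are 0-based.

slow=0 fast=0: a[fast]=0, fast++
slow=0 fast=1: a[fast]=0, fast++
slow=0 fast=2: a[fast]=2≠0 swap→a[0]=2, slow++,fast++
slow=1 fast=3: a[fast]=8≠0 swap→a[1]=8, slow++,fast++
slow=2 fast=4: a[fast]=4≠0 swap→a[2]=4, slow++,fast++
slow=3 fast=5: a[fast]=0, fast++
slow=3 fast=6: a[fast]=2≠0 swap→a[3]=2, slow++,fast++

slow=4, fast=7, a=[2, 8, 4, 2, 0, 0, 0, 0, 0, 0, 3, 7, 0, 0, 0]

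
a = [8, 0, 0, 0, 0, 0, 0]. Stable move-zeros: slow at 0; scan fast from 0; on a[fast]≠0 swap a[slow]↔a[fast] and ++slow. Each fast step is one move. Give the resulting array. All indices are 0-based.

[8, 0, 0, 0, 0, 0, 0]

(s=0,f=0) a[fast]=8≠0 swap→a[0]=8 → slow++,fast++
(s=1,f=1) a[fast]=0 → fast++
(s=1,f=2) a[fast]=0 → fast++
(s=1,f=3) a[fast]=0 → fast++
(s=1,f=4) a[fast]=0 → fast++
(s=1,f=5) a[fast]=0 → fast++
(s=1,f=6) a[fast]=0 → fast++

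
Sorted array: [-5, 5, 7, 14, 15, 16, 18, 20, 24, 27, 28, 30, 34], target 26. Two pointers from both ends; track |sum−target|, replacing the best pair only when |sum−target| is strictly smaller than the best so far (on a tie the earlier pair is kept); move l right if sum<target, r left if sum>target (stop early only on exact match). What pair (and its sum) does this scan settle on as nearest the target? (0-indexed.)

pair (-5, 30) with sum 25 (|Δ|=1)

[0,12] -5+34=29 d=3 * → r--
[0,11] -5+30=25 d=1 * → l++
[1,11] 5+30=35 d=9 → r--
[1,10] 5+28=33 d=7 → r--
[1,9] 5+27=32 d=6 → r--
[1,8] 5+24=29 d=3 → r--
[1,7] 5+20=25 d=1 → l++
[2,7] 7+20=27 d=1 → r--
[2,6] 7+18=25 d=1 → l++
[3,6] 14+18=32 d=6 → r--
[3,5] 14+16=30 d=4 → r--
[3,4] 14+15=29 d=3 → r--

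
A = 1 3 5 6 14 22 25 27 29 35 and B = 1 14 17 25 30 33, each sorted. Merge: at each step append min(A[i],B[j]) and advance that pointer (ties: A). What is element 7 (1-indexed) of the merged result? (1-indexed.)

merged[7] = 14

[i=1,j=1] A[i]=1<=B[j]=1 take 1 → i++
[i=2,j=1] A[i]=3>B[j]=1 take 1 → j++
[i=2,j=2] A[i]=3<=B[j]=14 take 3 → i++
[i=3,j=2] A[i]=5<=B[j]=14 take 5 → i++
[i=4,j=2] A[i]=6<=B[j]=14 take 6 → i++
[i=5,j=2] A[i]=14<=B[j]=14 take 14 → i++
[i=6,j=2] A[i]=22>B[j]=14 take 14 → j++
[i=6,j=3] A[i]=22>B[j]=17 take 17 → j++
[i=6,j=4] A[i]=22<=B[j]=25 take 22 → i++
[i=7,j=4] A[i]=25<=B[j]=25 take 25 → i++
[i=8,j=4] A[i]=27>B[j]=25 take 25 → j++
[i=8,j=5] A[i]=27<=B[j]=30 take 27 → i++
[i=9,j=5] A[i]=29<=B[j]=30 take 29 → i++
[i=10,j=5] A[i]=35>B[j]=30 take 30 → j++
[i=10,j=6] A[i]=35>B[j]=33 take 33 → j++
[i=10,j=7] B done, take A[i]=35 → i++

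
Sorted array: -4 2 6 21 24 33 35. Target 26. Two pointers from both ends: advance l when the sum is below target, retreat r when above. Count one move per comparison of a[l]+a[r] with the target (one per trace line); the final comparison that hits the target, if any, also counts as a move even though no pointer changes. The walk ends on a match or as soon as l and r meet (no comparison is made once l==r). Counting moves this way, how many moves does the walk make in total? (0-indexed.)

[0,6] -4+35=31 >26 → r--
[0,5] -4+33=29 >26 → r--
[0,4] -4+24=20 <26 → l++
[1,4] 2+24=26 → found

4 moves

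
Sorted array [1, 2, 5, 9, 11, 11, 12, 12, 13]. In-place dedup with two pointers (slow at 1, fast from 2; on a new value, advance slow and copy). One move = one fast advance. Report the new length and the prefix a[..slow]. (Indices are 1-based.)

length 7; prefix = [1, 2, 5, 9, 11, 12, 13]

(s=1,f=2) a[fast]=2≠a[slow]=1 write a[2]=2 → slow++,fast++
(s=2,f=3) a[fast]=5≠a[slow]=2 write a[3]=5 → slow++,fast++
(s=3,f=4) a[fast]=9≠a[slow]=5 write a[4]=9 → slow++,fast++
(s=4,f=5) a[fast]=11≠a[slow]=9 write a[5]=11 → slow++,fast++
(s=5,f=6) a[fast]=11=a[slow] dup → fast++
(s=5,f=7) a[fast]=12≠a[slow]=11 write a[6]=12 → slow++,fast++
(s=6,f=8) a[fast]=12=a[slow] dup → fast++
(s=6,f=9) a[fast]=13≠a[slow]=12 write a[7]=13 → slow++,fast++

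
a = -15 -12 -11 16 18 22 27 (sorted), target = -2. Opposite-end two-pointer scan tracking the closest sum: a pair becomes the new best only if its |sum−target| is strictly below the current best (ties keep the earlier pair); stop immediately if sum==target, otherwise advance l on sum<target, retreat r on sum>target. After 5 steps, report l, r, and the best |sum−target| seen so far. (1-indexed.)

[1,7] -15+27=12 d=14 * → r--
[1,6] -15+22=7 d=9 * → r--
[1,5] -15+18=3 d=5 * → r--
[1,4] -15+16=1 d=3 * → r--
[1,3] -15+-11=-26 d=24 → l++

l=2, r=3, best |Δ|=3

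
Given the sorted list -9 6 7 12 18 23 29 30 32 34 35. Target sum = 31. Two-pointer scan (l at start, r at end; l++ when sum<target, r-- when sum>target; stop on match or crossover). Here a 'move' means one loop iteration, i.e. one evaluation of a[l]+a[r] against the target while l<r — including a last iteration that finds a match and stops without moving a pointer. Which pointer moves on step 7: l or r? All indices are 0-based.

l=0 r=10: -9+35=26 <31, l++
l=1 r=10: 6+35=41 >31, r--
l=1 r=9: 6+34=40 >31, r--
l=1 r=8: 6+32=38 >31, r--
l=1 r=7: 6+30=36 >31, r--
l=1 r=6: 6+29=35 >31, r--
l=1 r=5: 6+23=29 <31, l++

l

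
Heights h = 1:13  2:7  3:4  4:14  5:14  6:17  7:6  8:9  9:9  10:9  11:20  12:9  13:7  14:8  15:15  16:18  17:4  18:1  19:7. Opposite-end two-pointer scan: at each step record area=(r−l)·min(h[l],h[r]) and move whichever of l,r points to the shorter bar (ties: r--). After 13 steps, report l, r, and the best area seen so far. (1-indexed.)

l=11, r=16, best area=195

[1,19] min(13,7)*18=126 best=126 * → r--
[1,18] min(13,1)*17=17 best=126 → r--
[1,17] min(13,4)*16=64 best=126 → r--
[1,16] min(13,18)*15=195 best=195 * → l++
[2,16] min(7,18)*14=98 best=195 → l++
[3,16] min(4,18)*13=52 best=195 → l++
[4,16] min(14,18)*12=168 best=195 → l++
[5,16] min(14,18)*11=154 best=195 → l++
[6,16] min(17,18)*10=170 best=195 → l++
[7,16] min(6,18)*9=54 best=195 → l++
[8,16] min(9,18)*8=72 best=195 → l++
[9,16] min(9,18)*7=63 best=195 → l++
[10,16] min(9,18)*6=54 best=195 → l++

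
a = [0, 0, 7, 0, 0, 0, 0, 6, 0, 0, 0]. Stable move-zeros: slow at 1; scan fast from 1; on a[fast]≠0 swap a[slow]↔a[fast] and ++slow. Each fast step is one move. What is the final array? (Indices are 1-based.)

[7, 6, 0, 0, 0, 0, 0, 0, 0, 0, 0]

slow=1 fast=1: a[fast]=0, fast++
slow=1 fast=2: a[fast]=0, fast++
slow=1 fast=3: a[fast]=7≠0 swap→a[1]=7, slow++,fast++
slow=2 fast=4: a[fast]=0, fast++
slow=2 fast=5: a[fast]=0, fast++
slow=2 fast=6: a[fast]=0, fast++
slow=2 fast=7: a[fast]=0, fast++
slow=2 fast=8: a[fast]=6≠0 swap→a[2]=6, slow++,fast++
slow=3 fast=9: a[fast]=0, fast++
slow=3 fast=10: a[fast]=0, fast++
slow=3 fast=11: a[fast]=0, fast++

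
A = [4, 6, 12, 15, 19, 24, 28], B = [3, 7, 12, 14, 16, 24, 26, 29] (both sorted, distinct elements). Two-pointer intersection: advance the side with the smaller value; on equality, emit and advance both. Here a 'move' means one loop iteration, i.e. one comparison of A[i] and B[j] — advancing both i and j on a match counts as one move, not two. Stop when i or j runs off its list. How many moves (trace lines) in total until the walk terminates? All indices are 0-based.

i=0 j=0: 4>3, j++
i=0 j=1: 4<7, i++
i=1 j=1: 6<7, i++
i=2 j=1: 12>7, j++
i=2 j=2: 12==12 emit, i++,j++
i=3 j=3: 15>14, j++
i=3 j=4: 15<16, i++
i=4 j=4: 19>16, j++
i=4 j=5: 19<24, i++
i=5 j=5: 24==24 emit, i++,j++
i=6 j=6: 28>26, j++
i=6 j=7: 28<29, i++

12 moves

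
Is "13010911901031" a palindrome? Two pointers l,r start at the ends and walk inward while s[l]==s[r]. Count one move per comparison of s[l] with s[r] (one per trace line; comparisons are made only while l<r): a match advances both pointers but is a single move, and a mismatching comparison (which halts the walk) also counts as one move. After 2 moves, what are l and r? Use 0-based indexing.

l=0 r=13: '1'=='1', l++,r--
l=1 r=12: '3'=='3', l++,r--

l=2, r=11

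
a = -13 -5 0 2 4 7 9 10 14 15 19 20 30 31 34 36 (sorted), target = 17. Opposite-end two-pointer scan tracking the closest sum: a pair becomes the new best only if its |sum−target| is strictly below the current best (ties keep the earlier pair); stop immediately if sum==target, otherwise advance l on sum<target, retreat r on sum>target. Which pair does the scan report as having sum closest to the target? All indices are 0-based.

l=0 r=15: -13+36=23 d=6 *, r--
l=0 r=14: -13+34=21 d=4 *, r--
l=0 r=13: -13+31=18 d=1 *, r--
l=0 r=12: -13+30=17 d=0 *, stop

pair (-13, 30) with sum 17 (|Δ|=0)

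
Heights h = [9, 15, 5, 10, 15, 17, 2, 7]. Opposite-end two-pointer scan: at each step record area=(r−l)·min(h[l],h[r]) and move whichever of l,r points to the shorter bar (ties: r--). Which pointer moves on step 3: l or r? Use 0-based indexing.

l

[0,7] min(9,7)*7=49 best=49 * → r--
[0,6] min(9,2)*6=12 best=49 → r--
[0,5] min(9,17)*5=45 best=49 → l++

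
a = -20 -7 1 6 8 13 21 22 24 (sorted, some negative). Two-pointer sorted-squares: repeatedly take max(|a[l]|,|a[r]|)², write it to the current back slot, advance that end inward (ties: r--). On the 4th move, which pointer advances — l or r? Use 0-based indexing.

[0,8] |-20|<=|24| out[8]=576 → r--
[0,7] |-20|<=|22| out[7]=484 → r--
[0,6] |-20|<=|21| out[6]=441 → r--
[0,5] |-20|>|13| out[5]=400 → l++

l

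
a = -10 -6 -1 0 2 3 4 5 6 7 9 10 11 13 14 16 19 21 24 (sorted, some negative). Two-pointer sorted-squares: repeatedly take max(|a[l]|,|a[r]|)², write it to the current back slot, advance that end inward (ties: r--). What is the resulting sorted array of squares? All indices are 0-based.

[0,18] |-10|<=|24| out[18]=576 → r--
[0,17] |-10|<=|21| out[17]=441 → r--
[0,16] |-10|<=|19| out[16]=361 → r--
[0,15] |-10|<=|16| out[15]=256 → r--
[0,14] |-10|<=|14| out[14]=196 → r--
[0,13] |-10|<=|13| out[13]=169 → r--
[0,12] |-10|<=|11| out[12]=121 → r--
[0,11] |-10|<=|10| out[11]=100 → r--
[0,10] |-10|>|9| out[10]=100 → l++
[1,10] |-6|<=|9| out[9]=81 → r--
[1,9] |-6|<=|7| out[8]=49 → r--
[1,8] |-6|<=|6| out[7]=36 → r--
[1,7] |-6|>|5| out[6]=36 → l++
[2,7] |-1|<=|5| out[5]=25 → r--
[2,6] |-1|<=|4| out[4]=16 → r--
[2,5] |-1|<=|3| out[3]=9 → r--
[2,4] |-1|<=|2| out[2]=4 → r--
[2,3] |-1|>|0| out[1]=1 → l++
[3,3] |0|<=|0| out[0]=0 → r--

[0, 1, 4, 9, 16, 25, 36, 36, 49, 81, 100, 100, 121, 169, 196, 256, 361, 441, 576]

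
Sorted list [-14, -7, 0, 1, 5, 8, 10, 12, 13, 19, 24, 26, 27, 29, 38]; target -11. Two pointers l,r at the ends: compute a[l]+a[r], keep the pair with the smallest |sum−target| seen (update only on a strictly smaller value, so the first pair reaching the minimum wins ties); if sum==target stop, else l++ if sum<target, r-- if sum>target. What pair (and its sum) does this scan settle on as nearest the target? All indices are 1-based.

pair (-14, 5) with sum -9 (|Δ|=2)

[1,15] -14+38=24 d=35 * → r--
[1,14] -14+29=15 d=26 * → r--
[1,13] -14+27=13 d=24 * → r--
[1,12] -14+26=12 d=23 * → r--
[1,11] -14+24=10 d=21 * → r--
[1,10] -14+19=5 d=16 * → r--
[1,9] -14+13=-1 d=10 * → r--
[1,8] -14+12=-2 d=9 * → r--
[1,7] -14+10=-4 d=7 * → r--
[1,6] -14+8=-6 d=5 * → r--
[1,5] -14+5=-9 d=2 * → r--
[1,4] -14+1=-13 d=2 → l++
[2,4] -7+1=-6 d=5 → r--
[2,3] -7+0=-7 d=4 → r--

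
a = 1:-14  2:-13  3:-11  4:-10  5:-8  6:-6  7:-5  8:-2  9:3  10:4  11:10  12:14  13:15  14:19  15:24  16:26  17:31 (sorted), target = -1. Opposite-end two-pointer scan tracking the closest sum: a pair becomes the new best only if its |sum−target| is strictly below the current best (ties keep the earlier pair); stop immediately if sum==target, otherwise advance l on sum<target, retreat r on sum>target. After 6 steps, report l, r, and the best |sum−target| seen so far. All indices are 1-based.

[1,17] -14+31=17 d=18 * → r--
[1,16] -14+26=12 d=13 * → r--
[1,15] -14+24=10 d=11 * → r--
[1,14] -14+19=5 d=6 * → r--
[1,13] -14+15=1 d=2 * → r--
[1,12] -14+14=0 d=1 * → r--

l=1, r=11, best |Δ|=1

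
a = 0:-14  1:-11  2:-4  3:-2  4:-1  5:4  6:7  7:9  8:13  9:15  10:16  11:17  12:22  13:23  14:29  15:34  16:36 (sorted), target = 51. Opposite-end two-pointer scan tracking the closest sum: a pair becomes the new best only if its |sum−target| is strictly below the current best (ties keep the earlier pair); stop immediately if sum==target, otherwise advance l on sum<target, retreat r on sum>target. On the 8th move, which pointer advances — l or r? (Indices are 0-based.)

l

l=0 r=16: -14+36=22 d=29 *, l++
l=1 r=16: -11+36=25 d=26 *, l++
l=2 r=16: -4+36=32 d=19 *, l++
l=3 r=16: -2+36=34 d=17 *, l++
l=4 r=16: -1+36=35 d=16 *, l++
l=5 r=16: 4+36=40 d=11 *, l++
l=6 r=16: 7+36=43 d=8 *, l++
l=7 r=16: 9+36=45 d=6 *, l++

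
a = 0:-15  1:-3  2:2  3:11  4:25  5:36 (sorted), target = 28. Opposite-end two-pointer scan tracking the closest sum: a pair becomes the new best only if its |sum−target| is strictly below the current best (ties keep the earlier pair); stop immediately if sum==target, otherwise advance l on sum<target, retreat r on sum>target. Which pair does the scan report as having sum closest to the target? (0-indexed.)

l=0 r=5: -15+36=21 d=7 *, l++
l=1 r=5: -3+36=33 d=5 *, r--
l=1 r=4: -3+25=22 d=6, l++
l=2 r=4: 2+25=27 d=1 *, l++
l=3 r=4: 11+25=36 d=8, r--

pair (2, 25) with sum 27 (|Δ|=1)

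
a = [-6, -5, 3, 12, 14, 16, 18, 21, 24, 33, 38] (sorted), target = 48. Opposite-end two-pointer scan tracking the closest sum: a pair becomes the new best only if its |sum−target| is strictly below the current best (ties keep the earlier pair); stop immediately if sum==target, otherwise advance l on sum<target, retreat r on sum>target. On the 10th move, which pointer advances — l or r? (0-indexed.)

l

l=0 r=10: -6+38=32 d=16 *, l++
l=1 r=10: -5+38=33 d=15 *, l++
l=2 r=10: 3+38=41 d=7 *, l++
l=3 r=10: 12+38=50 d=2 *, r--
l=3 r=9: 12+33=45 d=3, l++
l=4 r=9: 14+33=47 d=1 *, l++
l=5 r=9: 16+33=49 d=1, r--
l=5 r=8: 16+24=40 d=8, l++
l=6 r=8: 18+24=42 d=6, l++
l=7 r=8: 21+24=45 d=3, l++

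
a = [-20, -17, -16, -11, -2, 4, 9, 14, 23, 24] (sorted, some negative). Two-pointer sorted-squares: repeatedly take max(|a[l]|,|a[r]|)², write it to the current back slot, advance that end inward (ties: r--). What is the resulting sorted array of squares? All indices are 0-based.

[0,9] |-20|<=|24| out[9]=576 → r--
[0,8] |-20|<=|23| out[8]=529 → r--
[0,7] |-20|>|14| out[7]=400 → l++
[1,7] |-17|>|14| out[6]=289 → l++
[2,7] |-16|>|14| out[5]=256 → l++
[3,7] |-11|<=|14| out[4]=196 → r--
[3,6] |-11|>|9| out[3]=121 → l++
[4,6] |-2|<=|9| out[2]=81 → r--
[4,5] |-2|<=|4| out[1]=16 → r--
[4,4] |-2|<=|-2| out[0]=4 → r--

[4, 16, 81, 121, 196, 256, 289, 400, 529, 576]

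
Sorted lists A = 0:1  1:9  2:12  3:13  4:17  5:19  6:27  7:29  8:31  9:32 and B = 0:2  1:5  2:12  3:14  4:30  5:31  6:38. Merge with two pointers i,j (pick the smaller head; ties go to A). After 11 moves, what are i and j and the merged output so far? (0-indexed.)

i=7, j=4, merged so far=[1, 2, 5, 9, 12, 12, 13, 14, 17, 19, 27]

i=0 j=0: A[i]=1<=B[j]=2 take 1, i++
i=1 j=0: A[i]=9>B[j]=2 take 2, j++
i=1 j=1: A[i]=9>B[j]=5 take 5, j++
i=1 j=2: A[i]=9<=B[j]=12 take 9, i++
i=2 j=2: A[i]=12<=B[j]=12 take 12, i++
i=3 j=2: A[i]=13>B[j]=12 take 12, j++
i=3 j=3: A[i]=13<=B[j]=14 take 13, i++
i=4 j=3: A[i]=17>B[j]=14 take 14, j++
i=4 j=4: A[i]=17<=B[j]=30 take 17, i++
i=5 j=4: A[i]=19<=B[j]=30 take 19, i++
i=6 j=4: A[i]=27<=B[j]=30 take 27, i++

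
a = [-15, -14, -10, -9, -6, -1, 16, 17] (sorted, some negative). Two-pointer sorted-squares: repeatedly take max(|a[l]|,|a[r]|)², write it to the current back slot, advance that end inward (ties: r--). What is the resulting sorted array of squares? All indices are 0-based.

[0,7] |-15|<=|17| out[7]=289 → r--
[0,6] |-15|<=|16| out[6]=256 → r--
[0,5] |-15|>|-1| out[5]=225 → l++
[1,5] |-14|>|-1| out[4]=196 → l++
[2,5] |-10|>|-1| out[3]=100 → l++
[3,5] |-9|>|-1| out[2]=81 → l++
[4,5] |-6|>|-1| out[1]=36 → l++
[5,5] |-1|<=|-1| out[0]=1 → r--

[1, 36, 81, 100, 196, 225, 256, 289]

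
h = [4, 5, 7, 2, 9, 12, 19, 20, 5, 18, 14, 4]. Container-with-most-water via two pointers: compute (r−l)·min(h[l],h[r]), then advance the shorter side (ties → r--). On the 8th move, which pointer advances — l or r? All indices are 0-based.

l=0 r=11: min(4,4)*11=44 best=44 *, r--
l=0 r=10: min(4,14)*10=40 best=44, l++
l=1 r=10: min(5,14)*9=45 best=45 *, l++
l=2 r=10: min(7,14)*8=56 best=56 *, l++
l=3 r=10: min(2,14)*7=14 best=56, l++
l=4 r=10: min(9,14)*6=54 best=56, l++
l=5 r=10: min(12,14)*5=60 best=60 *, l++
l=6 r=10: min(19,14)*4=56 best=60, r--

r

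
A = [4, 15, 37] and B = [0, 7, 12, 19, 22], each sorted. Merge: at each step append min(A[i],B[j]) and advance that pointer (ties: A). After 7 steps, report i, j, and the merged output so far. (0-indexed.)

i=2, j=5, merged so far=[0, 4, 7, 12, 15, 19, 22]

i=0 j=0: A[i]=4>B[j]=0 take 0, j++
i=0 j=1: A[i]=4<=B[j]=7 take 4, i++
i=1 j=1: A[i]=15>B[j]=7 take 7, j++
i=1 j=2: A[i]=15>B[j]=12 take 12, j++
i=1 j=3: A[i]=15<=B[j]=19 take 15, i++
i=2 j=3: A[i]=37>B[j]=19 take 19, j++
i=2 j=4: A[i]=37>B[j]=22 take 22, j++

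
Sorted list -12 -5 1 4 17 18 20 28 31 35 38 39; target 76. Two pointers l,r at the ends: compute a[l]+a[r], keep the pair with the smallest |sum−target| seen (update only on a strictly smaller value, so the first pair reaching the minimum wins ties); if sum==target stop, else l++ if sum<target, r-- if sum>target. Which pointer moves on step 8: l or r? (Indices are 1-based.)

[1,12] -12+39=27 d=49 * → l++
[2,12] -5+39=34 d=42 * → l++
[3,12] 1+39=40 d=36 * → l++
[4,12] 4+39=43 d=33 * → l++
[5,12] 17+39=56 d=20 * → l++
[6,12] 18+39=57 d=19 * → l++
[7,12] 20+39=59 d=17 * → l++
[8,12] 28+39=67 d=9 * → l++

l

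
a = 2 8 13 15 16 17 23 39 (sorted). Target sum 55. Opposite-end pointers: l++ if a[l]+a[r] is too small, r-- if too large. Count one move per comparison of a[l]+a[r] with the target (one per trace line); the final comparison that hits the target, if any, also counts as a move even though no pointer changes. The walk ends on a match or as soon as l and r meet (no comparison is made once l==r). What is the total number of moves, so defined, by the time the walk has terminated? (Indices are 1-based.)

5 moves

[1,8] 2+39=41 <55 → l++
[2,8] 8+39=47 <55 → l++
[3,8] 13+39=52 <55 → l++
[4,8] 15+39=54 <55 → l++
[5,8] 16+39=55 → found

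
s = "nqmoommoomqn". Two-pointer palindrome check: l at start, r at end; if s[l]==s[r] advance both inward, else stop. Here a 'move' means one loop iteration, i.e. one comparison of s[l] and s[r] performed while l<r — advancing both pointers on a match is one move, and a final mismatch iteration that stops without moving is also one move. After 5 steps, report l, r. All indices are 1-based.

l=6, r=7

[1,12] 'n'=='n' → l++,r--
[2,11] 'q'=='q' → l++,r--
[3,10] 'm'=='m' → l++,r--
[4,9] 'o'=='o' → l++,r--
[5,8] 'o'=='o' → l++,r--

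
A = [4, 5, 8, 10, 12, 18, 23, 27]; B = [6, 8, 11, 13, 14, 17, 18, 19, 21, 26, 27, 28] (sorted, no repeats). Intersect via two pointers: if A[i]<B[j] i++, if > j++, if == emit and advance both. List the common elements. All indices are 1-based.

i=1 j=1: 4<6, i++
i=2 j=1: 5<6, i++
i=3 j=1: 8>6, j++
i=3 j=2: 8==8 emit, i++,j++
i=4 j=3: 10<11, i++
i=5 j=3: 12>11, j++
i=5 j=4: 12<13, i++
i=6 j=4: 18>13, j++
i=6 j=5: 18>14, j++
i=6 j=6: 18>17, j++
i=6 j=7: 18==18 emit, i++,j++
i=7 j=8: 23>19, j++
i=7 j=9: 23>21, j++
i=7 j=10: 23<26, i++
i=8 j=10: 27>26, j++
i=8 j=11: 27==27 emit, i++,j++

intersection = [8, 18, 27]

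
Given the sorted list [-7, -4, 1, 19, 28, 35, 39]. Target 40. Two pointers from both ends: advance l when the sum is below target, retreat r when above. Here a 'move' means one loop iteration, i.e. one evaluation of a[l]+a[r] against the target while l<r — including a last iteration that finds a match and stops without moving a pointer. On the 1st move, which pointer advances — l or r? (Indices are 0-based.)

l

[0,6] -7+39=32 <40 → l++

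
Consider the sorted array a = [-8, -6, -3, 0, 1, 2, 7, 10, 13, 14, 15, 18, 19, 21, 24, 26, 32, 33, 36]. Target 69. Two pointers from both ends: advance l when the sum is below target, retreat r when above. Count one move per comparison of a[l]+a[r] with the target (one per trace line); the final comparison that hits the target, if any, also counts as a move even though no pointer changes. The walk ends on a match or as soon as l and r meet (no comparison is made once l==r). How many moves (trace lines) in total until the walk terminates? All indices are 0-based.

18 moves

[0,18] -8+36=28 <69 → l++
[1,18] -6+36=30 <69 → l++
[2,18] -3+36=33 <69 → l++
[3,18] 0+36=36 <69 → l++
[4,18] 1+36=37 <69 → l++
[5,18] 2+36=38 <69 → l++
[6,18] 7+36=43 <69 → l++
[7,18] 10+36=46 <69 → l++
[8,18] 13+36=49 <69 → l++
[9,18] 14+36=50 <69 → l++
[10,18] 15+36=51 <69 → l++
[11,18] 18+36=54 <69 → l++
[12,18] 19+36=55 <69 → l++
[13,18] 21+36=57 <69 → l++
[14,18] 24+36=60 <69 → l++
[15,18] 26+36=62 <69 → l++
[16,18] 32+36=68 <69 → l++
[17,18] 33+36=69 → found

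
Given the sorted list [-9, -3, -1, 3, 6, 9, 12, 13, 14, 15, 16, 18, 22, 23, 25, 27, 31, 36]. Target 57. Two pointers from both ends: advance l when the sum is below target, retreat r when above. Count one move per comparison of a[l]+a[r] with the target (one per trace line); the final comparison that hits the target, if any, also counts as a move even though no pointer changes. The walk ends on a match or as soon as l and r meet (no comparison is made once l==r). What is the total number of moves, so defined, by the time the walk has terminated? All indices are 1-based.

[1,18] -9+36=27 <57 → l++
[2,18] -3+36=33 <57 → l++
[3,18] -1+36=35 <57 → l++
[4,18] 3+36=39 <57 → l++
[5,18] 6+36=42 <57 → l++
[6,18] 9+36=45 <57 → l++
[7,18] 12+36=48 <57 → l++
[8,18] 13+36=49 <57 → l++
[9,18] 14+36=50 <57 → l++
[10,18] 15+36=51 <57 → l++
[11,18] 16+36=52 <57 → l++
[12,18] 18+36=54 <57 → l++
[13,18] 22+36=58 >57 → r--
[13,17] 22+31=53 <57 → l++
[14,17] 23+31=54 <57 → l++
[15,17] 25+31=56 <57 → l++
[16,17] 27+31=58 >57 → r--

17 moves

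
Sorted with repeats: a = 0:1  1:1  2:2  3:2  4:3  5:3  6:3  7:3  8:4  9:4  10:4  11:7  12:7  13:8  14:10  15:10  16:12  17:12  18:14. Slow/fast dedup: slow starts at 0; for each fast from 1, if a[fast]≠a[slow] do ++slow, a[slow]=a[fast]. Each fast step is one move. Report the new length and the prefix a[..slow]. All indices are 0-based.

(s=0,f=1) a[fast]=1=a[slow] dup → fast++
(s=0,f=2) a[fast]=2≠a[slow]=1 write a[1]=2 → slow++,fast++
(s=1,f=3) a[fast]=2=a[slow] dup → fast++
(s=1,f=4) a[fast]=3≠a[slow]=2 write a[2]=3 → slow++,fast++
(s=2,f=5) a[fast]=3=a[slow] dup → fast++
(s=2,f=6) a[fast]=3=a[slow] dup → fast++
(s=2,f=7) a[fast]=3=a[slow] dup → fast++
(s=2,f=8) a[fast]=4≠a[slow]=3 write a[3]=4 → slow++,fast++
(s=3,f=9) a[fast]=4=a[slow] dup → fast++
(s=3,f=10) a[fast]=4=a[slow] dup → fast++
(s=3,f=11) a[fast]=7≠a[slow]=4 write a[4]=7 → slow++,fast++
(s=4,f=12) a[fast]=7=a[slow] dup → fast++
(s=4,f=13) a[fast]=8≠a[slow]=7 write a[5]=8 → slow++,fast++
(s=5,f=14) a[fast]=10≠a[slow]=8 write a[6]=10 → slow++,fast++
(s=6,f=15) a[fast]=10=a[slow] dup → fast++
(s=6,f=16) a[fast]=12≠a[slow]=10 write a[7]=12 → slow++,fast++
(s=7,f=17) a[fast]=12=a[slow] dup → fast++
(s=7,f=18) a[fast]=14≠a[slow]=12 write a[8]=14 → slow++,fast++

length 9; prefix = [1, 2, 3, 4, 7, 8, 10, 12, 14]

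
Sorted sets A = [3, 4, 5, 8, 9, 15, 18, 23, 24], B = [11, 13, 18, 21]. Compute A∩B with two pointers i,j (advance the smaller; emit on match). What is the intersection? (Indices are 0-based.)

intersection = [18]

i=0 j=0: 3<11, i++
i=1 j=0: 4<11, i++
i=2 j=0: 5<11, i++
i=3 j=0: 8<11, i++
i=4 j=0: 9<11, i++
i=5 j=0: 15>11, j++
i=5 j=1: 15>13, j++
i=5 j=2: 15<18, i++
i=6 j=2: 18==18 emit, i++,j++
i=7 j=3: 23>21, j++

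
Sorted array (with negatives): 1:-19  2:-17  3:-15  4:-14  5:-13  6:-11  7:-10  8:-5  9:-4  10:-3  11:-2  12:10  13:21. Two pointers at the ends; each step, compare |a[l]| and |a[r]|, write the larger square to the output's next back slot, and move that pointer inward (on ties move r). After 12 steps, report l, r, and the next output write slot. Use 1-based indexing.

l=11, r=11, next write slot=1

[1,13] |-19|<=|21| out[13]=441 → r--
[1,12] |-19|>|10| out[12]=361 → l++
[2,12] |-17|>|10| out[11]=289 → l++
[3,12] |-15|>|10| out[10]=225 → l++
[4,12] |-14|>|10| out[9]=196 → l++
[5,12] |-13|>|10| out[8]=169 → l++
[6,12] |-11|>|10| out[7]=121 → l++
[7,12] |-10|<=|10| out[6]=100 → r--
[7,11] |-10|>|-2| out[5]=100 → l++
[8,11] |-5|>|-2| out[4]=25 → l++
[9,11] |-4|>|-2| out[3]=16 → l++
[10,11] |-3|>|-2| out[2]=9 → l++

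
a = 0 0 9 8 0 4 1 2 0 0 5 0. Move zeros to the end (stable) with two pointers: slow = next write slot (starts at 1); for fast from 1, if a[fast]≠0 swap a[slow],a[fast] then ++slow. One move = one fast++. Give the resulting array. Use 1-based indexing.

(s=1,f=1) a[fast]=0 → fast++
(s=1,f=2) a[fast]=0 → fast++
(s=1,f=3) a[fast]=9≠0 swap→a[1]=9 → slow++,fast++
(s=2,f=4) a[fast]=8≠0 swap→a[2]=8 → slow++,fast++
(s=3,f=5) a[fast]=0 → fast++
(s=3,f=6) a[fast]=4≠0 swap→a[3]=4 → slow++,fast++
(s=4,f=7) a[fast]=1≠0 swap→a[4]=1 → slow++,fast++
(s=5,f=8) a[fast]=2≠0 swap→a[5]=2 → slow++,fast++
(s=6,f=9) a[fast]=0 → fast++
(s=6,f=10) a[fast]=0 → fast++
(s=6,f=11) a[fast]=5≠0 swap→a[6]=5 → slow++,fast++
(s=7,f=12) a[fast]=0 → fast++

[9, 8, 4, 1, 2, 5, 0, 0, 0, 0, 0, 0]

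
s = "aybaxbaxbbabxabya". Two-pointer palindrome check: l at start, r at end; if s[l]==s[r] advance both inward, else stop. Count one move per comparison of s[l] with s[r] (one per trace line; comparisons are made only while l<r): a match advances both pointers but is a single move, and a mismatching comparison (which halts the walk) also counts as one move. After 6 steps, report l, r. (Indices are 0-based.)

l=6, r=10

l=0 r=16: 'a'=='a', l++,r--
l=1 r=15: 'y'=='y', l++,r--
l=2 r=14: 'b'=='b', l++,r--
l=3 r=13: 'a'=='a', l++,r--
l=4 r=12: 'x'=='x', l++,r--
l=5 r=11: 'b'=='b', l++,r--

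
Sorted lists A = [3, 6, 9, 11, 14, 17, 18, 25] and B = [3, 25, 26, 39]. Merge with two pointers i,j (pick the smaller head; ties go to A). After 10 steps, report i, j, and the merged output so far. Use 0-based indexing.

[i=0,j=0] A[i]=3<=B[j]=3 take 3 → i++
[i=1,j=0] A[i]=6>B[j]=3 take 3 → j++
[i=1,j=1] A[i]=6<=B[j]=25 take 6 → i++
[i=2,j=1] A[i]=9<=B[j]=25 take 9 → i++
[i=3,j=1] A[i]=11<=B[j]=25 take 11 → i++
[i=4,j=1] A[i]=14<=B[j]=25 take 14 → i++
[i=5,j=1] A[i]=17<=B[j]=25 take 17 → i++
[i=6,j=1] A[i]=18<=B[j]=25 take 18 → i++
[i=7,j=1] A[i]=25<=B[j]=25 take 25 → i++
[i=8,j=1] A done, take B[j]=25 → j++

i=8, j=2, merged so far=[3, 3, 6, 9, 11, 14, 17, 18, 25, 25]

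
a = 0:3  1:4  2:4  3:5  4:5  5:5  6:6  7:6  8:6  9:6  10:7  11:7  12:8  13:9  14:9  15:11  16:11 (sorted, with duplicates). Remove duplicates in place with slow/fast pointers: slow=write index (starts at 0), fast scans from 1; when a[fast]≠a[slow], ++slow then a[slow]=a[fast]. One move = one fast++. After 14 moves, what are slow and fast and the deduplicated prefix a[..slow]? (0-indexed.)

slow=0 fast=1: a[fast]=4≠a[slow]=3 write a[1]=4, slow++,fast++
slow=1 fast=2: a[fast]=4=a[slow] dup, fast++
slow=1 fast=3: a[fast]=5≠a[slow]=4 write a[2]=5, slow++,fast++
slow=2 fast=4: a[fast]=5=a[slow] dup, fast++
slow=2 fast=5: a[fast]=5=a[slow] dup, fast++
slow=2 fast=6: a[fast]=6≠a[slow]=5 write a[3]=6, slow++,fast++
slow=3 fast=7: a[fast]=6=a[slow] dup, fast++
slow=3 fast=8: a[fast]=6=a[slow] dup, fast++
slow=3 fast=9: a[fast]=6=a[slow] dup, fast++
slow=3 fast=10: a[fast]=7≠a[slow]=6 write a[4]=7, slow++,fast++
slow=4 fast=11: a[fast]=7=a[slow] dup, fast++
slow=4 fast=12: a[fast]=8≠a[slow]=7 write a[5]=8, slow++,fast++
slow=5 fast=13: a[fast]=9≠a[slow]=8 write a[6]=9, slow++,fast++
slow=6 fast=14: a[fast]=9=a[slow] dup, fast++

slow=6, fast=15, prefix=[3, 4, 5, 6, 7, 8, 9]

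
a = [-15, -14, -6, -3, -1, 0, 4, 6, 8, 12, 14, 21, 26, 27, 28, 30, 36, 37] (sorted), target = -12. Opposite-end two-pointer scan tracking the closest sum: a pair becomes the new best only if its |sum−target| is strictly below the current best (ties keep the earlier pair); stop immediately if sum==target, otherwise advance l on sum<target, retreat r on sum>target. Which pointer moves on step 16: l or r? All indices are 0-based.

l=0 r=17: -15+37=22 d=34 *, r--
l=0 r=16: -15+36=21 d=33 *, r--
l=0 r=15: -15+30=15 d=27 *, r--
l=0 r=14: -15+28=13 d=25 *, r--
l=0 r=13: -15+27=12 d=24 *, r--
l=0 r=12: -15+26=11 d=23 *, r--
l=0 r=11: -15+21=6 d=18 *, r--
l=0 r=10: -15+14=-1 d=11 *, r--
l=0 r=9: -15+12=-3 d=9 *, r--
l=0 r=8: -15+8=-7 d=5 *, r--
l=0 r=7: -15+6=-9 d=3 *, r--
l=0 r=6: -15+4=-11 d=1 *, r--
l=0 r=5: -15+0=-15 d=3, l++
l=1 r=5: -14+0=-14 d=2, l++
l=2 r=5: -6+0=-6 d=6, r--
l=2 r=4: -6+-1=-7 d=5, r--

r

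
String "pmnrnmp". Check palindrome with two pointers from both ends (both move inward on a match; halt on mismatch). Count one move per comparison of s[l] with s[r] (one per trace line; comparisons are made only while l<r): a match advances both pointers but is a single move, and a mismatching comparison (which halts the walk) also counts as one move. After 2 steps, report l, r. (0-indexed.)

l=2, r=4

l=0 r=6: 'p'=='p', l++,r--
l=1 r=5: 'm'=='m', l++,r--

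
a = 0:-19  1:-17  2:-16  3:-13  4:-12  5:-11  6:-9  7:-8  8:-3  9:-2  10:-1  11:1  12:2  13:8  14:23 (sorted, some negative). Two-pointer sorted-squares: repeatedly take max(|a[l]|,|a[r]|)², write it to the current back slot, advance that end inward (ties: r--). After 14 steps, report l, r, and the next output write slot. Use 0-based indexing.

l=10, r=10, next write slot=0

l=0 r=14: |-19|<=|23| out[14]=529, r--
l=0 r=13: |-19|>|8| out[13]=361, l++
l=1 r=13: |-17|>|8| out[12]=289, l++
l=2 r=13: |-16|>|8| out[11]=256, l++
l=3 r=13: |-13|>|8| out[10]=169, l++
l=4 r=13: |-12|>|8| out[9]=144, l++
l=5 r=13: |-11|>|8| out[8]=121, l++
l=6 r=13: |-9|>|8| out[7]=81, l++
l=7 r=13: |-8|<=|8| out[6]=64, r--
l=7 r=12: |-8|>|2| out[5]=64, l++
l=8 r=12: |-3|>|2| out[4]=9, l++
l=9 r=12: |-2|<=|2| out[3]=4, r--
l=9 r=11: |-2|>|1| out[2]=4, l++
l=10 r=11: |-1|<=|1| out[1]=1, r--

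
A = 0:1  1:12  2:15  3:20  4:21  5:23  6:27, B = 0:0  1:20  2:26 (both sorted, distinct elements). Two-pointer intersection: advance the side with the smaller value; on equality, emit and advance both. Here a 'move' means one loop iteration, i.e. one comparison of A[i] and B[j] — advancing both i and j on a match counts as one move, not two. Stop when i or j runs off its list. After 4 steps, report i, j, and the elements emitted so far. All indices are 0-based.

i=0 j=0: 1>0, j++
i=0 j=1: 1<20, i++
i=1 j=1: 12<20, i++
i=2 j=1: 15<20, i++

i=3, j=1, emitted=[]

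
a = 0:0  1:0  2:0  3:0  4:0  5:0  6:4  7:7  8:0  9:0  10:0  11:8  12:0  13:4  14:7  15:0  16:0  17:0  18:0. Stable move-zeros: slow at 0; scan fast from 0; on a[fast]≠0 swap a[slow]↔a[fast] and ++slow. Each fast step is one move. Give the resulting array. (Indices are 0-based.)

(s=0,f=0) a[fast]=0 → fast++
(s=0,f=1) a[fast]=0 → fast++
(s=0,f=2) a[fast]=0 → fast++
(s=0,f=3) a[fast]=0 → fast++
(s=0,f=4) a[fast]=0 → fast++
(s=0,f=5) a[fast]=0 → fast++
(s=0,f=6) a[fast]=4≠0 swap→a[0]=4 → slow++,fast++
(s=1,f=7) a[fast]=7≠0 swap→a[1]=7 → slow++,fast++
(s=2,f=8) a[fast]=0 → fast++
(s=2,f=9) a[fast]=0 → fast++
(s=2,f=10) a[fast]=0 → fast++
(s=2,f=11) a[fast]=8≠0 swap→a[2]=8 → slow++,fast++
(s=3,f=12) a[fast]=0 → fast++
(s=3,f=13) a[fast]=4≠0 swap→a[3]=4 → slow++,fast++
(s=4,f=14) a[fast]=7≠0 swap→a[4]=7 → slow++,fast++
(s=5,f=15) a[fast]=0 → fast++
(s=5,f=16) a[fast]=0 → fast++
(s=5,f=17) a[fast]=0 → fast++
(s=5,f=18) a[fast]=0 → fast++

[4, 7, 8, 4, 7, 0, 0, 0, 0, 0, 0, 0, 0, 0, 0, 0, 0, 0, 0]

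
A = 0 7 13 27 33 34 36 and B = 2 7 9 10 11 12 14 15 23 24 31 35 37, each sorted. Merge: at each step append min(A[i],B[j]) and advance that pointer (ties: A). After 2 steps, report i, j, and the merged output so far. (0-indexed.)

i=0 j=0: A[i]=0<=B[j]=2 take 0, i++
i=1 j=0: A[i]=7>B[j]=2 take 2, j++

i=1, j=1, merged so far=[0, 2]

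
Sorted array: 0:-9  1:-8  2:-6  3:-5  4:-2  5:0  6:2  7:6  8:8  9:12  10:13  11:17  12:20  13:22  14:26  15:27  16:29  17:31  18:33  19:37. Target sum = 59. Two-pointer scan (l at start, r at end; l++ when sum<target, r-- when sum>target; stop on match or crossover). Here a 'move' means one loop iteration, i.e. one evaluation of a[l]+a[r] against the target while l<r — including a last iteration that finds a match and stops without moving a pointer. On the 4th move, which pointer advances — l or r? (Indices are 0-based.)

l

[0,19] -9+37=28 <59 → l++
[1,19] -8+37=29 <59 → l++
[2,19] -6+37=31 <59 → l++
[3,19] -5+37=32 <59 → l++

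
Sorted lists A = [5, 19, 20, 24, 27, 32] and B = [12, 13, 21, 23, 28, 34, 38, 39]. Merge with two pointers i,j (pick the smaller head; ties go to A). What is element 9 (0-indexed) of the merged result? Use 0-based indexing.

[i=0,j=0] A[i]=5<=B[j]=12 take 5 → i++
[i=1,j=0] A[i]=19>B[j]=12 take 12 → j++
[i=1,j=1] A[i]=19>B[j]=13 take 13 → j++
[i=1,j=2] A[i]=19<=B[j]=21 take 19 → i++
[i=2,j=2] A[i]=20<=B[j]=21 take 20 → i++
[i=3,j=2] A[i]=24>B[j]=21 take 21 → j++
[i=3,j=3] A[i]=24>B[j]=23 take 23 → j++
[i=3,j=4] A[i]=24<=B[j]=28 take 24 → i++
[i=4,j=4] A[i]=27<=B[j]=28 take 27 → i++
[i=5,j=4] A[i]=32>B[j]=28 take 28 → j++
[i=5,j=5] A[i]=32<=B[j]=34 take 32 → i++
[i=6,j=5] A done, take B[j]=34 → j++
[i=6,j=6] A done, take B[j]=38 → j++
[i=6,j=7] A done, take B[j]=39 → j++

merged[9] = 28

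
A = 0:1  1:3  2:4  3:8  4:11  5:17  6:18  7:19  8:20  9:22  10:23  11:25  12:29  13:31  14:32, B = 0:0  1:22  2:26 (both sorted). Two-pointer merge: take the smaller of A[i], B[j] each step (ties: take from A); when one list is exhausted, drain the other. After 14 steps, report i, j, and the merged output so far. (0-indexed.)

i=12, j=2, merged so far=[0, 1, 3, 4, 8, 11, 17, 18, 19, 20, 22, 22, 23, 25]

i=0 j=0: A[i]=1>B[j]=0 take 0, j++
i=0 j=1: A[i]=1<=B[j]=22 take 1, i++
i=1 j=1: A[i]=3<=B[j]=22 take 3, i++
i=2 j=1: A[i]=4<=B[j]=22 take 4, i++
i=3 j=1: A[i]=8<=B[j]=22 take 8, i++
i=4 j=1: A[i]=11<=B[j]=22 take 11, i++
i=5 j=1: A[i]=17<=B[j]=22 take 17, i++
i=6 j=1: A[i]=18<=B[j]=22 take 18, i++
i=7 j=1: A[i]=19<=B[j]=22 take 19, i++
i=8 j=1: A[i]=20<=B[j]=22 take 20, i++
i=9 j=1: A[i]=22<=B[j]=22 take 22, i++
i=10 j=1: A[i]=23>B[j]=22 take 22, j++
i=10 j=2: A[i]=23<=B[j]=26 take 23, i++
i=11 j=2: A[i]=25<=B[j]=26 take 25, i++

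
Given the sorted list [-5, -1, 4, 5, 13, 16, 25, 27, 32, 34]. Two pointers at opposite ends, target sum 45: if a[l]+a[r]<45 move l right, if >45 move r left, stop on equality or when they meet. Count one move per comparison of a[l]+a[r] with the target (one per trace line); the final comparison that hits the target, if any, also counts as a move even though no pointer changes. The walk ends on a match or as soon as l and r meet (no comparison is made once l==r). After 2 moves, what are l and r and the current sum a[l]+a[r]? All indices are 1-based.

l=3, r=10, sum=38

[1,10] -5+34=29 <45 → l++
[2,10] -1+34=33 <45 → l++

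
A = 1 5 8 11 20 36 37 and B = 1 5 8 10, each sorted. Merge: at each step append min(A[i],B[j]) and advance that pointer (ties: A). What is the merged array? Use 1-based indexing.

[1, 1, 5, 5, 8, 8, 10, 11, 20, 36, 37]

[i=1,j=1] A[i]=1<=B[j]=1 take 1 → i++
[i=2,j=1] A[i]=5>B[j]=1 take 1 → j++
[i=2,j=2] A[i]=5<=B[j]=5 take 5 → i++
[i=3,j=2] A[i]=8>B[j]=5 take 5 → j++
[i=3,j=3] A[i]=8<=B[j]=8 take 8 → i++
[i=4,j=3] A[i]=11>B[j]=8 take 8 → j++
[i=4,j=4] A[i]=11>B[j]=10 take 10 → j++
[i=4,j=5] B done, take A[i]=11 → i++
[i=5,j=5] B done, take A[i]=20 → i++
[i=6,j=5] B done, take A[i]=36 → i++
[i=7,j=5] B done, take A[i]=37 → i++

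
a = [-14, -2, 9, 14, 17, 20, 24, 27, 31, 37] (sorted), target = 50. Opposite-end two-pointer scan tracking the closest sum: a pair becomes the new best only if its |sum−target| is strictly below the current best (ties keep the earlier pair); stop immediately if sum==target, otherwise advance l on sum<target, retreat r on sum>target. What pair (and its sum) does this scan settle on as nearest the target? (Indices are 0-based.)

pair (14, 37) with sum 51 (|Δ|=1)

[0,9] -14+37=23 d=27 * → l++
[1,9] -2+37=35 d=15 * → l++
[2,9] 9+37=46 d=4 * → l++
[3,9] 14+37=51 d=1 * → r--
[3,8] 14+31=45 d=5 → l++
[4,8] 17+31=48 d=2 → l++
[5,8] 20+31=51 d=1 → r--
[5,7] 20+27=47 d=3 → l++
[6,7] 24+27=51 d=1 → r--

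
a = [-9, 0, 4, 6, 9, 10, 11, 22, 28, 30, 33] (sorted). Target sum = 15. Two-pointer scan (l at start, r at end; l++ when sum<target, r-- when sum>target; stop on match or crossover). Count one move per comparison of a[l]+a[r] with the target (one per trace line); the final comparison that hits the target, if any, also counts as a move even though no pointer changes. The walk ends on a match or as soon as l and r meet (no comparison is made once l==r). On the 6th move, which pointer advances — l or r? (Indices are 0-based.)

l

l=0 r=10: -9+33=24 >15, r--
l=0 r=9: -9+30=21 >15, r--
l=0 r=8: -9+28=19 >15, r--
l=0 r=7: -9+22=13 <15, l++
l=1 r=7: 0+22=22 >15, r--
l=1 r=6: 0+11=11 <15, l++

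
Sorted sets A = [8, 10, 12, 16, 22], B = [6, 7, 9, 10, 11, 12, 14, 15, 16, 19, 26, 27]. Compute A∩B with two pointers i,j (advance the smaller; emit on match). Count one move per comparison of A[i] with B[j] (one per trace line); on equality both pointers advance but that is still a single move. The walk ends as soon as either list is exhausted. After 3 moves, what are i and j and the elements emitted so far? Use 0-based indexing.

[i=0,j=0] 8>6 → j++
[i=0,j=1] 8>7 → j++
[i=0,j=2] 8<9 → i++

i=1, j=2, emitted=[]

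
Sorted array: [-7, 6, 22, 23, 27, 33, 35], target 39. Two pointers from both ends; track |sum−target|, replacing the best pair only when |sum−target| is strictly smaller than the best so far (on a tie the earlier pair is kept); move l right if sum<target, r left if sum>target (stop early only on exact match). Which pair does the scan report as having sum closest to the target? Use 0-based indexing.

l=0 r=6: -7+35=28 d=11 *, l++
l=1 r=6: 6+35=41 d=2 *, r--
l=1 r=5: 6+33=39 d=0 *, stop

pair (6, 33) with sum 39 (|Δ|=0)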